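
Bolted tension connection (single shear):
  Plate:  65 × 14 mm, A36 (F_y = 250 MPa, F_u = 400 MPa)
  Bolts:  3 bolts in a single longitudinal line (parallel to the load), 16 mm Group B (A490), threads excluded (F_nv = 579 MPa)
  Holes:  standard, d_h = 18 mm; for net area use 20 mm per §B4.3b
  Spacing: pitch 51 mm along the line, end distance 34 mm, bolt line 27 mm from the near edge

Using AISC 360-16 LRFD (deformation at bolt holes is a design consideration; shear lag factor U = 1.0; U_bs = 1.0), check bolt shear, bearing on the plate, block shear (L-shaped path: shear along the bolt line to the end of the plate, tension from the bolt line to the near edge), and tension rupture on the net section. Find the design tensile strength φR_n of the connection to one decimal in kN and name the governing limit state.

189.0 kN (net-section rupture governs)

Bolt shear: A_b = π(16)²/4 = 201.06 mm². φR_n = 0.75 × 579 × 201.06 × 3 × 1 = 261.9 kN.
Bearing (14 mm plate, F_u = 400 MPa): end bolts L_c = 34 − 18/2 = 25, R_n = min(1.2×25×14×400, 2.4×16×14×400) = 168 kN/bolt; interior L_c = 51 − 18 = 33, R_n = 215.04 kN/bolt. φR_n = 0.75 × (1×168 + 2×215.04) = 448.6 kN.
Block shear: shear path 1×[34+2×51] = 1×136 mm, A_gv = 1904, A_nv = 1×(136 − 2.5×20)×14 = 1204 mm²; tension to near edge: (27 − 0.5×20)×14 = 238 mm². R_n = min(0.6×400×1204, 0.6×250×1904) + 1.0×400×238 = min(288.96, 285.6) + 95.2 = 380.8 kN. φR_n = 0.75 × 380.8 = 285.6 kN.
Tension rupture (net): A_n = (65 − 1×20)×14 = 630 mm² (U = 1.0, A_e = A_n). φR_n = 0.75 × 400 × 630 = 189.0 kN.
Governing: min(261.9, 448.6, 285.6, 189.0) = 189.0 kN → net-section rupture.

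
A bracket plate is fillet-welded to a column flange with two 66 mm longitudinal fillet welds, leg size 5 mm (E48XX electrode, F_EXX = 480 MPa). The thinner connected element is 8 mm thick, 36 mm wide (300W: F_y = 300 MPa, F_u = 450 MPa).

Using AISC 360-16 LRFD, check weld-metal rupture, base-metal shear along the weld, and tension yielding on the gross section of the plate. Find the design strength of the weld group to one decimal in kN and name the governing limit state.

77.8 kN (gross-section yield governs)

Weld metal: throat = 0.707×5 = 3.535 mm, L = 2×66 = 132 mm. φR_n = 0.75 × 0.6 × 480 × 3.535 × 132 = 100.8 kN.
Base metal shear (8 mm plate): yield φR_n = 1.0×0.6×300×8×132 = 190.1 kN; rupture φR_n = 0.75×0.6×450×8×132 = 213.8 kN; take 190.1 kN (yield).
Tension yield (gross): A_g = 36×8 = 288 mm². φR_n = 0.90 × 300 × 288 = 77.8 kN.
Governing: min(100.8, 190.1, 77.8) = 77.8 kN → gross-section yield.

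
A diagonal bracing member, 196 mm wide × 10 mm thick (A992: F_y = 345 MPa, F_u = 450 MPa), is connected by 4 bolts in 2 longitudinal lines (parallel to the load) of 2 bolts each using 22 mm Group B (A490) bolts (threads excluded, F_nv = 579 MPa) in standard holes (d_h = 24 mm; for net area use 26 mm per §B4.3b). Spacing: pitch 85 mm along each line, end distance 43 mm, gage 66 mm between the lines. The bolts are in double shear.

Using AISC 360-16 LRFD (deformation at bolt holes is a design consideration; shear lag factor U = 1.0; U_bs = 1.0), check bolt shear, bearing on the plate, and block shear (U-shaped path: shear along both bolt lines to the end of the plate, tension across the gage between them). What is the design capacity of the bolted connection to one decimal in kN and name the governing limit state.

495.5 kN (block shear governs)

Bolt shear: A_b = π(22)²/4 = 380.13 mm². φR_n = 0.75 × 579 × 380.13 × 4 × 2 = 1320.6 kN.
Bearing (10 mm plate, F_u = 450 MPa): end bolts L_c = 43 − 24/2 = 31, R_n = min(1.2×31×10×450, 2.4×22×10×450) = 167.4 kN/bolt; interior L_c = 85 − 24 = 61, R_n = 237.6 kN/bolt. φR_n = 0.75 × (2×167.4 + 2×237.6) = 607.5 kN.
Block shear: shear path 2×[43+1×85] = 2×128 mm, A_gv = 2560, A_nv = 2×(128 − 1.5×26)×10 = 1780 mm²; tension across gage: (66 − 1×26)×10 = 400 mm². R_n = min(0.6×450×1780, 0.6×345×2560) + 1.0×450×400 = min(480.6, 529.92) + 180 = 660.6 kN. φR_n = 0.75 × 660.6 = 495.5 kN.
Governing: min(1320.6, 607.5, 495.5) = 495.5 kN → block shear.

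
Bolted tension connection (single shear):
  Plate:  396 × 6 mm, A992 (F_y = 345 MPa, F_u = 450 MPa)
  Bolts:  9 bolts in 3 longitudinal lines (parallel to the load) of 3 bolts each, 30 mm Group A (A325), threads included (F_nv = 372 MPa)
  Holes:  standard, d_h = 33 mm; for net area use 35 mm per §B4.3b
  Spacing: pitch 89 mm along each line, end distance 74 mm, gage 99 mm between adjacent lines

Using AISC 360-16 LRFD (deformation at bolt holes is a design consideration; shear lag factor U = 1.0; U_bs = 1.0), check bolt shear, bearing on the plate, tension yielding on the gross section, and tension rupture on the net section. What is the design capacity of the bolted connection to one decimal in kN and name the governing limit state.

589.3 kN (net-section rupture governs)

Bolt shear: A_b = π(30)²/4 = 706.86 mm². φR_n = 0.75 × 372 × 706.86 × 9 × 1 = 1774.9 kN.
Bearing (6 mm plate, F_u = 450 MPa): end bolts L_c = 74 − 33/2 = 57.5, R_n = min(1.2×57.5×6×450, 2.4×30×6×450) = 186.3 kN/bolt; interior L_c = 89 − 33 = 56, R_n = 181.44 kN/bolt. φR_n = 0.75 × (3×186.3 + 6×181.44) = 1235.7 kN.
Tension yield (gross): A_g = 396×6 = 2376 mm². φR_n = 0.90 × 345 × 2376 = 737.7 kN.
Tension rupture (net): A_n = (396 − 3×35)×6 = 1746 mm² (U = 1.0, A_e = A_n). φR_n = 0.75 × 450 × 1746 = 589.3 kN.
Governing: min(1774.9, 1235.7, 737.7, 589.3) = 589.3 kN → net-section rupture.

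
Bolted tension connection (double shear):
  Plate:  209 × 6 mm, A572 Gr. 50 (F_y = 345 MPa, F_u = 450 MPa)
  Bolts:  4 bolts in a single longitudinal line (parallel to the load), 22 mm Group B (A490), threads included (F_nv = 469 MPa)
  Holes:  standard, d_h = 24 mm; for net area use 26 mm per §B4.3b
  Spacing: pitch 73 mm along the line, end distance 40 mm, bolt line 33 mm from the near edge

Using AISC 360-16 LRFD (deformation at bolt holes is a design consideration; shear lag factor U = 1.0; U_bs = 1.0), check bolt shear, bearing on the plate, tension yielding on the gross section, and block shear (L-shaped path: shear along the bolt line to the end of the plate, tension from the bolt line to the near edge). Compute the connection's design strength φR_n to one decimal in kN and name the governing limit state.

Bolt shear: A_b = π(22)²/4 = 380.13 mm². φR_n = 0.75 × 469 × 380.13 × 4 × 2 = 1069.7 kN.
Bearing (6 mm plate, F_u = 450 MPa): end bolts L_c = 40 − 24/2 = 28, R_n = min(1.2×28×6×450, 2.4×22×6×450) = 90.72 kN/bolt; interior L_c = 73 − 24 = 49, R_n = 142.56 kN/bolt. φR_n = 0.75 × (1×90.72 + 3×142.56) = 388.8 kN.
Tension yield (gross): A_g = 209×6 = 1254 mm². φR_n = 0.90 × 345 × 1254 = 389.4 kN.
Block shear: shear path 1×[40+3×73] = 1×259 mm, A_gv = 1554, A_nv = 1×(259 − 3.5×26)×6 = 1008 mm²; tension to near edge: (33 − 0.5×26)×6 = 120 mm². R_n = min(0.6×450×1008, 0.6×345×1554) + 1.0×450×120 = min(272.16, 321.68) + 54 = 326.16 kN. φR_n = 0.75 × 326.16 = 244.6 kN.
Governing: min(1069.7, 388.8, 389.4, 244.6) = 244.6 kN → block shear.

244.6 kN (block shear governs)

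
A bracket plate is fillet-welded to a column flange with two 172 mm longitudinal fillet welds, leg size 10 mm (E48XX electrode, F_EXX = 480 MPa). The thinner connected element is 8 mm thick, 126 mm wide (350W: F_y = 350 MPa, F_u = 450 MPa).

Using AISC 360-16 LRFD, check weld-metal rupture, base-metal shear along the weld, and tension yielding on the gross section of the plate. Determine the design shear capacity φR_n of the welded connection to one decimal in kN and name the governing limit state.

Weld metal: throat = 0.707×10 = 7.07 mm, L = 2×172 = 344 mm. φR_n = 0.75 × 0.6 × 480 × 7.07 × 344 = 525.3 kN.
Base metal shear (8 mm plate): yield φR_n = 1.0×0.6×350×8×344 = 577.9 kN; rupture φR_n = 0.75×0.6×450×8×344 = 557.3 kN; take 557.3 kN (rupture).
Tension yield (gross): A_g = 126×8 = 1008 mm². φR_n = 0.90 × 350 × 1008 = 317.5 kN.
Governing: min(525.3, 557.3, 317.5) = 317.5 kN → gross-section yield.

317.5 kN (gross-section yield governs)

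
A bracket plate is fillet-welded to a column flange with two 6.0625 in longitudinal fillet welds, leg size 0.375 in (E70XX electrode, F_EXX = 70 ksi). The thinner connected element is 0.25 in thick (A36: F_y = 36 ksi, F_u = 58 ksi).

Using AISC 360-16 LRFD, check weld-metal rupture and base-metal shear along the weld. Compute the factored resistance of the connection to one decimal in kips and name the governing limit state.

Weld metal: throat = 0.707×0.375 = 0.26513 in, L = 2×6.0625 = 12.125 in. φR_n = 0.75 × 0.6 × 70 × 0.26513 × 12.125 = 101.3 kips.
Base metal shear (0.25 in plate): yield φR_n = 1.0×0.6×36×0.25×12.125 = 65.5 kips; rupture φR_n = 0.75×0.6×58×0.25×12.125 = 79.1 kips; take 65.5 kips (yield).
Governing: min(101.3, 65.5) = 65.5 kips → base-metal shear.

65.5 kips (base-metal shear governs)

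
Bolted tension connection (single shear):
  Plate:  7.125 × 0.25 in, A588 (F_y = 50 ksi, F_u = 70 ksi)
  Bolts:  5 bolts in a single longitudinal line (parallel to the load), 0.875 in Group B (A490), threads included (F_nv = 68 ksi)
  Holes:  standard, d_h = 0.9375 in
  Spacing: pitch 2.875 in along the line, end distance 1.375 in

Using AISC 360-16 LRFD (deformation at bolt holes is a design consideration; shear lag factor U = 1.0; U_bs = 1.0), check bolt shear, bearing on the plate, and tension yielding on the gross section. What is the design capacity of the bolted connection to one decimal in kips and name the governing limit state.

80.2 kips (gross-section yield governs)

Bolt shear: A_b = π(0.875)²/4 = 0.60132 in². φR_n = 0.75 × 68 × 0.60132 × 5 × 1 = 153.3 kips.
Bearing (0.25 in plate, F_u = 70 ksi): end bolts L_c = 1.375 − 0.9375/2 = 0.90625, R_n = min(1.2×0.90625×0.25×70, 2.4×0.875×0.25×70) = 19.031 kips/bolt; interior L_c = 2.875 − 0.9375 = 1.9375, R_n = 36.75 kips/bolt. φR_n = 0.75 × (1×19.031 + 4×36.75) = 124.5 kips.
Tension yield (gross): A_g = 7.125×0.25 = 1.7813 in². φR_n = 0.90 × 50 × 1.7813 = 80.2 kips.
Governing: min(153.3, 124.5, 80.2) = 80.2 kips → gross-section yield.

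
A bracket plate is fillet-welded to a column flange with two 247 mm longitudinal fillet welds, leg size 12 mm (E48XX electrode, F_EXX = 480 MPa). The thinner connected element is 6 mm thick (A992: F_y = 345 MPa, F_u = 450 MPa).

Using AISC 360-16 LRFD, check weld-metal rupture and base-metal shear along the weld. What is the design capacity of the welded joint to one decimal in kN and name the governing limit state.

Weld metal: throat = 0.707×12 = 8.484 mm, L = 2×247 = 494 mm. φR_n = 0.75 × 0.6 × 480 × 8.484 × 494 = 905.3 kN.
Base metal shear (6 mm plate): yield φR_n = 1.0×0.6×345×6×494 = 613.5 kN; rupture φR_n = 0.75×0.6×450×6×494 = 600.2 kN; take 600.2 kN (rupture).
Governing: min(905.3, 600.2) = 600.2 kN → base-metal shear.

600.2 kN (base-metal shear governs)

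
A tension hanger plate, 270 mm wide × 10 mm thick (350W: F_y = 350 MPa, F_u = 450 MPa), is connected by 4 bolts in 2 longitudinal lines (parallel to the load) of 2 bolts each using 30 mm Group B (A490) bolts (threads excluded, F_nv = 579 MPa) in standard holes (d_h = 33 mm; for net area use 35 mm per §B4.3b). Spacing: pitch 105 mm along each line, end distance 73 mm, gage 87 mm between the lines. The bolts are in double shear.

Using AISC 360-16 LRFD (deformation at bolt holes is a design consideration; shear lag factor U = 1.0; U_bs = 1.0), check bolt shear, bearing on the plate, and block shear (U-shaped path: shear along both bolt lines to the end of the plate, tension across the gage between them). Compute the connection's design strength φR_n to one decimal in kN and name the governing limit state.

683.8 kN (block shear governs)

Bolt shear: A_b = π(30)²/4 = 706.86 mm². φR_n = 0.75 × 579 × 706.86 × 4 × 2 = 2455.6 kN.
Bearing (10 mm plate, F_u = 450 MPa): end bolts L_c = 73 − 33/2 = 56.5, R_n = min(1.2×56.5×10×450, 2.4×30×10×450) = 305.1 kN/bolt; interior L_c = 105 − 33 = 72, R_n = 324 kN/bolt. φR_n = 0.75 × (2×305.1 + 2×324) = 943.7 kN.
Block shear: shear path 2×[73+1×105] = 2×178 mm, A_gv = 3560, A_nv = 2×(178 − 1.5×35)×10 = 2510 mm²; tension across gage: (87 − 1×35)×10 = 520 mm². R_n = min(0.6×450×2510, 0.6×350×3560) + 1.0×450×520 = min(677.7, 747.6) + 234 = 911.7 kN. φR_n = 0.75 × 911.7 = 683.8 kN.
Governing: min(2455.6, 943.7, 683.8) = 683.8 kN → block shear.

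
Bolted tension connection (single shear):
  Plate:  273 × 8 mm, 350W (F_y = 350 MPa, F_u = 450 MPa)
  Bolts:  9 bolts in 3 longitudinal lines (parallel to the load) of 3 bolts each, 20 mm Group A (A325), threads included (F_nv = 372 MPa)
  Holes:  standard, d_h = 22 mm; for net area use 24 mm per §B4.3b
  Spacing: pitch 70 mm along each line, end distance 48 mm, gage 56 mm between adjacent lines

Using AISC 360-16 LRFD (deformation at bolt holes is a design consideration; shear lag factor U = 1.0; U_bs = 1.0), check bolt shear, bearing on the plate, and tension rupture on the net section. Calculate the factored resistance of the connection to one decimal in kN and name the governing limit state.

542.7 kN (net-section rupture governs)

Bolt shear: A_b = π(20)²/4 = 314.16 mm². φR_n = 0.75 × 372 × 314.16 × 9 × 1 = 788.9 kN.
Bearing (8 mm plate, F_u = 450 MPa): end bolts L_c = 48 − 22/2 = 37, R_n = min(1.2×37×8×450, 2.4×20×8×450) = 159.84 kN/bolt; interior L_c = 70 − 22 = 48, R_n = 172.8 kN/bolt. φR_n = 0.75 × (3×159.84 + 6×172.8) = 1137.2 kN.
Tension rupture (net): A_n = (273 − 3×24)×8 = 1608 mm² (U = 1.0, A_e = A_n). φR_n = 0.75 × 450 × 1608 = 542.7 kN.
Governing: min(788.9, 1137.2, 542.7) = 542.7 kN → net-section rupture.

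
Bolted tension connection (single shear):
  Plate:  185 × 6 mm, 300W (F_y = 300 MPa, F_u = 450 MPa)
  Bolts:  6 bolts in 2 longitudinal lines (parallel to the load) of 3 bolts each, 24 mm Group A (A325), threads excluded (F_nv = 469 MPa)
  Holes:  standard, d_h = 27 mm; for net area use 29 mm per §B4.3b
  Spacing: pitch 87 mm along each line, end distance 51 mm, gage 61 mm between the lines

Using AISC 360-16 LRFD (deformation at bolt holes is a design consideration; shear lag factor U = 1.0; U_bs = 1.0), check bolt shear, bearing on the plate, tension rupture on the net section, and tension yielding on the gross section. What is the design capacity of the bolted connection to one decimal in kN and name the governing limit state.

Bolt shear: A_b = π(24)²/4 = 452.39 mm². φR_n = 0.75 × 469 × 452.39 × 6 × 1 = 954.8 kN.
Bearing (6 mm plate, F_u = 450 MPa): end bolts L_c = 51 − 27/2 = 37.5, R_n = min(1.2×37.5×6×450, 2.4×24×6×450) = 121.5 kN/bolt; interior L_c = 87 − 27 = 60, R_n = 155.52 kN/bolt. φR_n = 0.75 × (2×121.5 + 4×155.52) = 648.8 kN.
Tension rupture (net): A_n = (185 − 2×29)×6 = 762 mm² (U = 1.0, A_e = A_n). φR_n = 0.75 × 450 × 762 = 257.2 kN.
Tension yield (gross): A_g = 185×6 = 1110 mm². φR_n = 0.90 × 300 × 1110 = 299.7 kN.
Governing: min(954.8, 648.8, 257.2, 299.7) = 257.2 kN → net-section rupture.

257.2 kN (net-section rupture governs)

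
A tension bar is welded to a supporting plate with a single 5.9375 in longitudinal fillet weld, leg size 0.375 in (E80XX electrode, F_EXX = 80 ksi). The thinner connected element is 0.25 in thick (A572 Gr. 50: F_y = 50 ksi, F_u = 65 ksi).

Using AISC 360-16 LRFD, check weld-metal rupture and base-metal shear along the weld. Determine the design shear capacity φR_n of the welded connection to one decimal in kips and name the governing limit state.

43.4 kips (base-metal shear governs)

Weld metal: throat = 0.707×0.375 = 0.26513 in, L = 5.9375 in. φR_n = 0.75 × 0.6 × 80 × 0.26513 × 5.9375 = 56.7 kips.
Base metal shear (0.25 in plate): yield φR_n = 1.0×0.6×50×0.25×5.9375 = 44.5 kips; rupture φR_n = 0.75×0.6×65×0.25×5.9375 = 43.4 kips; take 43.4 kips (rupture).
Governing: min(56.7, 43.4) = 43.4 kips → base-metal shear.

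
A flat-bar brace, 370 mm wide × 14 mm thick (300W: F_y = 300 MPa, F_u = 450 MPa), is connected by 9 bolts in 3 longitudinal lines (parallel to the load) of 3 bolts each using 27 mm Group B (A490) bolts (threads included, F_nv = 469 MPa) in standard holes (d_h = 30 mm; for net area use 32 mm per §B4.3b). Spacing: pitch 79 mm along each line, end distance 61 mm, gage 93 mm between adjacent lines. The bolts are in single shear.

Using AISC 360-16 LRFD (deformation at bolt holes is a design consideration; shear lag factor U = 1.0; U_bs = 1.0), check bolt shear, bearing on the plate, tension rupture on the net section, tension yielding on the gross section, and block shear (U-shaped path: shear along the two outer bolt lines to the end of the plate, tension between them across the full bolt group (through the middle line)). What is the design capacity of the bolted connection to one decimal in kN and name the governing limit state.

Bolt shear: A_b = π(27)²/4 = 572.56 mm². φR_n = 0.75 × 469 × 572.56 × 9 × 1 = 1812.6 kN.
Bearing (14 mm plate, F_u = 450 MPa): end bolts L_c = 61 − 30/2 = 46, R_n = min(1.2×46×14×450, 2.4×27×14×450) = 347.76 kN/bolt; interior L_c = 79 − 30 = 49, R_n = 370.44 kN/bolt. φR_n = 0.75 × (3×347.76 + 6×370.44) = 2449.4 kN.
Tension rupture (net): A_n = (370 − 3×32)×14 = 3836 mm² (U = 1.0, A_e = A_n). φR_n = 0.75 × 450 × 3836 = 1294.7 kN.
Tension yield (gross): A_g = 370×14 = 5180 mm². φR_n = 0.90 × 300 × 5180 = 1398.6 kN.
Block shear: shear path 2×[61+2×79] = 2×219 mm, A_gv = 6132, A_nv = 2×(219 − 2.5×32)×14 = 3892 mm²; tension across gage: (186 − 2×32)×14 = 1708 mm². R_n = min(0.6×450×3892, 0.6×300×6132) + 1.0×450×1708 = min(1050.8, 1103.8) + 768.6 = 1819.4 kN. φR_n = 0.75 × 1819.4 = 1364.6 kN.
Governing: min(1812.6, 2449.4, 1294.7, 1398.6, 1364.6) = 1294.7 kN → net-section rupture.

1294.7 kN (net-section rupture governs)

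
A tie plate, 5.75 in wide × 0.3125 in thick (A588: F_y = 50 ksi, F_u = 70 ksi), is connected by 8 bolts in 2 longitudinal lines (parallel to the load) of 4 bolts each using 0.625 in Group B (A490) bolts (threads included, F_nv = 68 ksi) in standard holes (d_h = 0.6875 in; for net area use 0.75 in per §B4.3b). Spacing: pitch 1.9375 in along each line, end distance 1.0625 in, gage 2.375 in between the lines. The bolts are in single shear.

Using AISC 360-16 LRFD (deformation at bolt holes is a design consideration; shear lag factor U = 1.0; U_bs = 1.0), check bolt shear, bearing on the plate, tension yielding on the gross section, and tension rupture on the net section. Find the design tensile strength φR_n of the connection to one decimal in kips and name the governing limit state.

69.7 kips (net-section rupture governs)

Bolt shear: A_b = π(0.625)²/4 = 0.3068 in². φR_n = 0.75 × 68 × 0.3068 × 8 × 1 = 125.2 kips.
Bearing (0.3125 in plate, F_u = 70 ksi): end bolts L_c = 1.0625 − 0.6875/2 = 0.71875, R_n = min(1.2×0.71875×0.3125×70, 2.4×0.625×0.3125×70) = 18.867 kips/bolt; interior L_c = 1.9375 − 0.6875 = 1.25, R_n = 32.813 kips/bolt. φR_n = 0.75 × (2×18.867 + 6×32.813) = 176.0 kips.
Tension yield (gross): A_g = 5.75×0.3125 = 1.7969 in². φR_n = 0.90 × 50 × 1.7969 = 80.9 kips.
Tension rupture (net): A_n = (5.75 − 2×0.75)×0.3125 = 1.3281 in² (U = 1.0, A_e = A_n). φR_n = 0.75 × 70 × 1.3281 = 69.7 kips.
Governing: min(125.2, 176.0, 80.9, 69.7) = 69.7 kips → net-section rupture.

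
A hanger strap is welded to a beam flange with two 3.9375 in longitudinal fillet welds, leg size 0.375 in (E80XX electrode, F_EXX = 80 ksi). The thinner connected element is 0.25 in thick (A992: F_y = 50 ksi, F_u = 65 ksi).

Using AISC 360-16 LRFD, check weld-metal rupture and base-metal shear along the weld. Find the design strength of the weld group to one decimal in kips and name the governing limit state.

57.6 kips (base-metal shear governs)

Weld metal: throat = 0.707×0.375 = 0.26513 in, L = 2×3.9375 = 7.875 in. φR_n = 0.75 × 0.6 × 80 × 0.26513 × 7.875 = 75.2 kips.
Base metal shear (0.25 in plate): yield φR_n = 1.0×0.6×50×0.25×7.875 = 59.1 kips; rupture φR_n = 0.75×0.6×65×0.25×7.875 = 57.6 kips; take 57.6 kips (rupture).
Governing: min(75.2, 57.6) = 57.6 kips → base-metal shear.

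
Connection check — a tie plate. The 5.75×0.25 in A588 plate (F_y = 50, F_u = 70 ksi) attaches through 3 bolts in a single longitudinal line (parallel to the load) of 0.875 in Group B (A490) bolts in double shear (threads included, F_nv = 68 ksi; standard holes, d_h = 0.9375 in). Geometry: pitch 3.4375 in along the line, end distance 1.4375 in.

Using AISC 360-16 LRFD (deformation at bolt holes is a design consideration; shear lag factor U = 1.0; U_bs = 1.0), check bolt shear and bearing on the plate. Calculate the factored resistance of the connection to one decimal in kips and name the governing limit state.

70.4 kips (bearing governs)

Bolt shear: A_b = π(0.875)²/4 = 0.60132 in². φR_n = 0.75 × 68 × 0.60132 × 3 × 2 = 184.0 kips.
Bearing (0.25 in plate, F_u = 70 ksi): end bolts L_c = 1.4375 − 0.9375/2 = 0.96875, R_n = min(1.2×0.96875×0.25×70, 2.4×0.875×0.25×70) = 20.344 kips/bolt; interior L_c = 3.4375 − 0.9375 = 2.5, R_n = 36.75 kips/bolt. φR_n = 0.75 × (1×20.344 + 2×36.75) = 70.4 kips.
Governing: min(184.0, 70.4) = 70.4 kips → bearing.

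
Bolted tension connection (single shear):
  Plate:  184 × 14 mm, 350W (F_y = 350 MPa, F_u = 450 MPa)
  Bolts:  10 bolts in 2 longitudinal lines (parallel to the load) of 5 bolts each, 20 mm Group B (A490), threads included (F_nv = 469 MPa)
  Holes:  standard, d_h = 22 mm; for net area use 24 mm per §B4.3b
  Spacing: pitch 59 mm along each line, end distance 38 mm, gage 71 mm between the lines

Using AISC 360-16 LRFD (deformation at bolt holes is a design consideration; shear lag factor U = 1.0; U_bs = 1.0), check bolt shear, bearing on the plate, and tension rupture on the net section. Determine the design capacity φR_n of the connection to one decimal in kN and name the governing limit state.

Bolt shear: A_b = π(20)²/4 = 314.16 mm². φR_n = 0.75 × 469 × 314.16 × 10 × 1 = 1105.1 kN.
Bearing (14 mm plate, F_u = 450 MPa): end bolts L_c = 38 − 22/2 = 27, R_n = min(1.2×27×14×450, 2.4×20×14×450) = 204.12 kN/bolt; interior L_c = 59 − 22 = 37, R_n = 279.72 kN/bolt. φR_n = 0.75 × (2×204.12 + 8×279.72) = 1984.5 kN.
Tension rupture (net): A_n = (184 − 2×24)×14 = 1904 mm² (U = 1.0, A_e = A_n). φR_n = 0.75 × 450 × 1904 = 642.6 kN.
Governing: min(1105.1, 1984.5, 642.6) = 642.6 kN → net-section rupture.

642.6 kN (net-section rupture governs)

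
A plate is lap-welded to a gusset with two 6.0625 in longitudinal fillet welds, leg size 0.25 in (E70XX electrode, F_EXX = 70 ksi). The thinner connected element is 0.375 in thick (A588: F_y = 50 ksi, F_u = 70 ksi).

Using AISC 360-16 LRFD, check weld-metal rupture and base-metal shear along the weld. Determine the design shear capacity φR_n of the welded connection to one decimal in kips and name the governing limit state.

Weld metal: throat = 0.707×0.25 = 0.17675 in, L = 2×6.0625 = 12.125 in. φR_n = 0.75 × 0.6 × 70 × 0.17675 × 12.125 = 67.5 kips.
Base metal shear (0.375 in plate): yield φR_n = 1.0×0.6×50×0.375×12.125 = 136.4 kips; rupture φR_n = 0.75×0.6×70×0.375×12.125 = 143.2 kips; take 136.4 kips (yield).
Governing: min(67.5, 136.4) = 67.5 kips → weld metal.

67.5 kips (weld metal governs)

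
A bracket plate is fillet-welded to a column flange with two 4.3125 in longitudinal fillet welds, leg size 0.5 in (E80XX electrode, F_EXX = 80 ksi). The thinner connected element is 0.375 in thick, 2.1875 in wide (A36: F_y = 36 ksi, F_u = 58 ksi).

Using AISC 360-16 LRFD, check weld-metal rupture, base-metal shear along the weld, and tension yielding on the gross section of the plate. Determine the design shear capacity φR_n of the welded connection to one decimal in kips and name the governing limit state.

Weld metal: throat = 0.707×0.5 = 0.3535 in, L = 2×4.3125 = 8.625 in. φR_n = 0.75 × 0.6 × 80 × 0.3535 × 8.625 = 109.8 kips.
Base metal shear (0.375 in plate): yield φR_n = 1.0×0.6×36×0.375×8.625 = 69.9 kips; rupture φR_n = 0.75×0.6×58×0.375×8.625 = 84.4 kips; take 69.9 kips (yield).
Tension yield (gross): A_g = 2.1875×0.375 = 0.82031 in². φR_n = 0.90 × 36 × 0.82031 = 26.6 kips.
Governing: min(109.8, 69.9, 26.6) = 26.6 kips → gross-section yield.

26.6 kips (gross-section yield governs)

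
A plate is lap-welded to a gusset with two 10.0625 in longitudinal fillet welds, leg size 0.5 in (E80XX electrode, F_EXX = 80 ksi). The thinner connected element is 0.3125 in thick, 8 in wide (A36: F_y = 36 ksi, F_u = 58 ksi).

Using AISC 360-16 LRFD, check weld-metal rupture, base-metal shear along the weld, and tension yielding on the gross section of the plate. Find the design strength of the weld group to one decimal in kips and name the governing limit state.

81.0 kips (gross-section yield governs)

Weld metal: throat = 0.707×0.5 = 0.3535 in, L = 2×10.0625 = 20.125 in. φR_n = 0.75 × 0.6 × 80 × 0.3535 × 20.125 = 256.1 kips.
Base metal shear (0.3125 in plate): yield φR_n = 1.0×0.6×36×0.3125×20.125 = 135.8 kips; rupture φR_n = 0.75×0.6×58×0.3125×20.125 = 164.1 kips; take 135.8 kips (yield).
Tension yield (gross): A_g = 8×0.3125 = 2.5 in². φR_n = 0.90 × 36 × 2.5 = 81.0 kips.
Governing: min(256.1, 135.8, 81.0) = 81.0 kips → gross-section yield.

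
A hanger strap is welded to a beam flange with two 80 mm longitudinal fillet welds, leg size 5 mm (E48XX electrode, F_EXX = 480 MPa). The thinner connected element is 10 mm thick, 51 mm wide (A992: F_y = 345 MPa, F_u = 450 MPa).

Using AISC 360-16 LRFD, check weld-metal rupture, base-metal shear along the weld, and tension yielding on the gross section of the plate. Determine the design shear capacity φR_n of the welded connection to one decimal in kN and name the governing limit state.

Weld metal: throat = 0.707×5 = 3.535 mm, L = 2×80 = 160 mm. φR_n = 0.75 × 0.6 × 480 × 3.535 × 160 = 122.2 kN.
Base metal shear (10 mm plate): yield φR_n = 1.0×0.6×345×10×160 = 331.2 kN; rupture φR_n = 0.75×0.6×450×10×160 = 324.0 kN; take 324.0 kN (rupture).
Tension yield (gross): A_g = 51×10 = 510 mm². φR_n = 0.90 × 345 × 510 = 158.4 kN.
Governing: min(122.2, 324.0, 158.4) = 122.2 kN → weld metal.

122.2 kN (weld metal governs)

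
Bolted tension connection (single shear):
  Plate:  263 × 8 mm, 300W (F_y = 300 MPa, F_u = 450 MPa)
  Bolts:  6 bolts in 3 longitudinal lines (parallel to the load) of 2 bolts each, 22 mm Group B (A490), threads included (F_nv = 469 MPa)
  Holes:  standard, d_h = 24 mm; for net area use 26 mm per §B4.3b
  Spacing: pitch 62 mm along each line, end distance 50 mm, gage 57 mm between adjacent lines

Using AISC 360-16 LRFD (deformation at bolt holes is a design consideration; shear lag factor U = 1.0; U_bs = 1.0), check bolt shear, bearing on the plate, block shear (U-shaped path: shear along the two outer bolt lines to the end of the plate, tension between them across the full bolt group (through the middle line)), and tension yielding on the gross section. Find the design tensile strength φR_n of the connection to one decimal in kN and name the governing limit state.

403.9 kN (block shear governs)

Bolt shear: A_b = π(22)²/4 = 380.13 mm². φR_n = 0.75 × 469 × 380.13 × 6 × 1 = 802.3 kN.
Bearing (8 mm plate, F_u = 450 MPa): end bolts L_c = 50 − 24/2 = 38, R_n = min(1.2×38×8×450, 2.4×22×8×450) = 164.16 kN/bolt; interior L_c = 62 − 24 = 38, R_n = 164.16 kN/bolt. φR_n = 0.75 × (3×164.16 + 3×164.16) = 738.7 kN.
Block shear: shear path 2×[50+1×62] = 2×112 mm, A_gv = 1792, A_nv = 2×(112 − 1.5×26)×8 = 1168 mm²; tension across gage: (114 − 2×26)×8 = 496 mm². R_n = min(0.6×450×1168, 0.6×300×1792) + 1.0×450×496 = min(315.36, 322.56) + 223.2 = 538.56 kN. φR_n = 0.75 × 538.56 = 403.9 kN.
Tension yield (gross): A_g = 263×8 = 2104 mm². φR_n = 0.90 × 300 × 2104 = 568.1 kN.
Governing: min(802.3, 738.7, 403.9, 568.1) = 403.9 kN → block shear.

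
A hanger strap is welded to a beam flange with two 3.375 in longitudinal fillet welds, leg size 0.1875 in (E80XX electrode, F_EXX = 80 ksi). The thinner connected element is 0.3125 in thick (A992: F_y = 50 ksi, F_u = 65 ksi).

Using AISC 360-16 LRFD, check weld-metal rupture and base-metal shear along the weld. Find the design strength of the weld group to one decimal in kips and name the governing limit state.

32.2 kips (weld metal governs)

Weld metal: throat = 0.707×0.1875 = 0.13256 in, L = 2×3.375 = 6.75 in. φR_n = 0.75 × 0.6 × 80 × 0.13256 × 6.75 = 32.2 kips.
Base metal shear (0.3125 in plate): yield φR_n = 1.0×0.6×50×0.3125×6.75 = 63.3 kips; rupture φR_n = 0.75×0.6×65×0.3125×6.75 = 61.7 kips; take 61.7 kips (rupture).
Governing: min(32.2, 61.7) = 32.2 kips → weld metal.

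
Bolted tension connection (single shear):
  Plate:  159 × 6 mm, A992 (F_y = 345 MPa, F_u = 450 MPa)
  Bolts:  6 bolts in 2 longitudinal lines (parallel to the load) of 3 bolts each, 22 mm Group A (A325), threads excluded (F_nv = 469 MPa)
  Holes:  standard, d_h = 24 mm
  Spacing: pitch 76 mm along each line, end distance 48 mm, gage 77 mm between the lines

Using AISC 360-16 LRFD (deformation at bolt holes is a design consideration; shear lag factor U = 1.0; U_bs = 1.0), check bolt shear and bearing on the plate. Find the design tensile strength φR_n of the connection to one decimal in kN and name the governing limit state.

Bolt shear: A_b = π(22)²/4 = 380.13 mm². φR_n = 0.75 × 469 × 380.13 × 6 × 1 = 802.3 kN.
Bearing (6 mm plate, F_u = 450 MPa): end bolts L_c = 48 − 24/2 = 36, R_n = min(1.2×36×6×450, 2.4×22×6×450) = 116.64 kN/bolt; interior L_c = 76 − 24 = 52, R_n = 142.56 kN/bolt. φR_n = 0.75 × (2×116.64 + 4×142.56) = 602.6 kN.
Governing: min(802.3, 602.6) = 602.6 kN → bearing.

602.6 kN (bearing governs)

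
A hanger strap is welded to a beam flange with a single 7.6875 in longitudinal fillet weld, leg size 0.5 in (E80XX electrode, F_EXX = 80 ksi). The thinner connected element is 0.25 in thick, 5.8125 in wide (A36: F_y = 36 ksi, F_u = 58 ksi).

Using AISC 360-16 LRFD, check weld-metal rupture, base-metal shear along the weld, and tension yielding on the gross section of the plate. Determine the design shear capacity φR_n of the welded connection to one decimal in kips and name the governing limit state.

41.5 kips (base-metal shear governs)

Weld metal: throat = 0.707×0.5 = 0.3535 in, L = 7.6875 in. φR_n = 0.75 × 0.6 × 80 × 0.3535 × 7.6875 = 97.8 kips.
Base metal shear (0.25 in plate): yield φR_n = 1.0×0.6×36×0.25×7.6875 = 41.5 kips; rupture φR_n = 0.75×0.6×58×0.25×7.6875 = 50.2 kips; take 41.5 kips (yield).
Tension yield (gross): A_g = 5.8125×0.25 = 1.4531 in². φR_n = 0.90 × 36 × 1.4531 = 47.1 kips.
Governing: min(97.8, 41.5, 47.1) = 41.5 kips → base-metal shear.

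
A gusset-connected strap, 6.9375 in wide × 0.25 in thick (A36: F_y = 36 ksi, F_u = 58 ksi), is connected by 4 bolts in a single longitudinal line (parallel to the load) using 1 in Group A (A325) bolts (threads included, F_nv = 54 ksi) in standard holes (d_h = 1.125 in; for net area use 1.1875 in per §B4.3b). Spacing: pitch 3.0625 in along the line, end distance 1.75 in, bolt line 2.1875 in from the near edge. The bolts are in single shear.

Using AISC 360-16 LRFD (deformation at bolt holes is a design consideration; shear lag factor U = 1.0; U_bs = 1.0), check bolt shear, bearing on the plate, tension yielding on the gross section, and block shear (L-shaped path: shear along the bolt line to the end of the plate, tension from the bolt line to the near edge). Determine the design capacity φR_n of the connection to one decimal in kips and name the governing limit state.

56.2 kips (gross-section yield governs)

Bolt shear: A_b = π(1)²/4 = 0.7854 in². φR_n = 0.75 × 54 × 0.7854 × 4 × 1 = 127.2 kips.
Bearing (0.25 in plate, F_u = 58 ksi): end bolts L_c = 1.75 − 1.125/2 = 1.1875, R_n = min(1.2×1.1875×0.25×58, 2.4×1×0.25×58) = 20.663 kips/bolt; interior L_c = 3.0625 − 1.125 = 1.9375, R_n = 33.713 kips/bolt. φR_n = 0.75 × (1×20.663 + 3×33.713) = 91.4 kips.
Tension yield (gross): A_g = 6.9375×0.25 = 1.7344 in². φR_n = 0.90 × 36 × 1.7344 = 56.2 kips.
Block shear: shear path 1×[1.75+3×3.0625] = 1×10.9375 in, A_gv = 2.7344, A_nv = 1×(10.9375 − 3.5×1.1875)×0.25 = 1.6953 in²; tension to near edge: (2.1875 − 0.5×1.1875)×0.25 = 0.39844 in². R_n = min(0.6×58×1.6953, 0.6×36×2.7344) + 1.0×58×0.39844 = min(58.996, 59.063) + 23.11 = 82.106 kips. φR_n = 0.75 × 82.106 = 61.6 kips.
Governing: min(127.2, 91.4, 56.2, 61.6) = 56.2 kips → gross-section yield.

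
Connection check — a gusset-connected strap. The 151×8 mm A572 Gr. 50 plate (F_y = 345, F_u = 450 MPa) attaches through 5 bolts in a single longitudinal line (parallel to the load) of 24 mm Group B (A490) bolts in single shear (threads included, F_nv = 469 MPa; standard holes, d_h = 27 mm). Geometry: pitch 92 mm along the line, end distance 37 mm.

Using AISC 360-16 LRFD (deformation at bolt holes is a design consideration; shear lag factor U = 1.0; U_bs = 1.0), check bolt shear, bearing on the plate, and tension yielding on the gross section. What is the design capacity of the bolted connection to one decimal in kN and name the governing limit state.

375.1 kN (gross-section yield governs)

Bolt shear: A_b = π(24)²/4 = 452.39 mm². φR_n = 0.75 × 469 × 452.39 × 5 × 1 = 795.6 kN.
Bearing (8 mm plate, F_u = 450 MPa): end bolts L_c = 37 − 27/2 = 23.5, R_n = min(1.2×23.5×8×450, 2.4×24×8×450) = 101.52 kN/bolt; interior L_c = 92 − 27 = 65, R_n = 207.36 kN/bolt. φR_n = 0.75 × (1×101.52 + 4×207.36) = 698.2 kN.
Tension yield (gross): A_g = 151×8 = 1208 mm². φR_n = 0.90 × 345 × 1208 = 375.1 kN.
Governing: min(795.6, 698.2, 375.1) = 375.1 kN → gross-section yield.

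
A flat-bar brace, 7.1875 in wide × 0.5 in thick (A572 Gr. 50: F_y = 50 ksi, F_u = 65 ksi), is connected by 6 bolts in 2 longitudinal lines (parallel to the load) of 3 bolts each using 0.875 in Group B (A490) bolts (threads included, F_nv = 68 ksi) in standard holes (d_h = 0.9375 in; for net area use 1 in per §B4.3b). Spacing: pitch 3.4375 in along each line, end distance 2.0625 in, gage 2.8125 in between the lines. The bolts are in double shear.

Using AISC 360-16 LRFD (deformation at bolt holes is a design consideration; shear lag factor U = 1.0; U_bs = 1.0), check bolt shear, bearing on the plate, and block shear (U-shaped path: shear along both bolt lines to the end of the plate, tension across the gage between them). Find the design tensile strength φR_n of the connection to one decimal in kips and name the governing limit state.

Bolt shear: A_b = π(0.875)²/4 = 0.60132 in². φR_n = 0.75 × 68 × 0.60132 × 6 × 2 = 368.0 kips.
Bearing (0.5 in plate, F_u = 65 ksi): end bolts L_c = 2.0625 − 0.9375/2 = 1.59375, R_n = min(1.2×1.59375×0.5×65, 2.4×0.875×0.5×65) = 62.156 kips/bolt; interior L_c = 3.4375 − 0.9375 = 2.5, R_n = 68.25 kips/bolt. φR_n = 0.75 × (2×62.156 + 4×68.25) = 298.0 kips.
Block shear: shear path 2×[2.0625+2×3.4375] = 2×8.9375 in, A_gv = 8.9375, A_nv = 2×(8.9375 − 2.5×1)×0.5 = 6.4375 in²; tension across gage: (2.8125 − 1×1)×0.5 = 0.90625 in². R_n = min(0.6×65×6.4375, 0.6×50×8.9375) + 1.0×65×0.90625 = min(251.06, 268.13) + 58.906 = 309.97 kips. φR_n = 0.75 × 309.97 = 232.5 kips.
Governing: min(368.0, 298.0, 232.5) = 232.5 kips → block shear.

232.5 kips (block shear governs)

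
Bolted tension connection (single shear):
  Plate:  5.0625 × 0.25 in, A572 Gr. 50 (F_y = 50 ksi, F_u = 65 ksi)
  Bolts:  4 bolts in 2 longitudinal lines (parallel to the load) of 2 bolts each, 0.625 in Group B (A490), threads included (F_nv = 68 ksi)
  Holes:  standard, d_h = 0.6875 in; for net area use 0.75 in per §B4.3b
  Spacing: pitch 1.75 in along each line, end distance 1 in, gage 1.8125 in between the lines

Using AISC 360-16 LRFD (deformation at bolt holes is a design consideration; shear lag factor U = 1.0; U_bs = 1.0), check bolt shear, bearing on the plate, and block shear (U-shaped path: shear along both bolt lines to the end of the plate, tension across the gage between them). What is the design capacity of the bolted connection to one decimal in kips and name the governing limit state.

Bolt shear: A_b = π(0.625)²/4 = 0.3068 in². φR_n = 0.75 × 68 × 0.3068 × 4 × 1 = 62.6 kips.
Bearing (0.25 in plate, F_u = 65 ksi): end bolts L_c = 1 − 0.6875/2 = 0.65625, R_n = min(1.2×0.65625×0.25×65, 2.4×0.625×0.25×65) = 12.797 kips/bolt; interior L_c = 1.75 − 0.6875 = 1.0625, R_n = 20.719 kips/bolt. φR_n = 0.75 × (2×12.797 + 2×20.719) = 50.3 kips.
Block shear: shear path 2×[1+1×1.75] = 2×2.75 in, A_gv = 1.375, A_nv = 2×(2.75 − 1.5×0.75)×0.25 = 0.8125 in²; tension across gage: (1.8125 − 1×0.75)×0.25 = 0.26563 in². R_n = min(0.6×65×0.8125, 0.6×50×1.375) + 1.0×65×0.26563 = min(31.688, 41.25) + 17.266 = 48.954 kips. φR_n = 0.75 × 48.954 = 36.7 kips.
Governing: min(62.6, 50.3, 36.7) = 36.7 kips → block shear.

36.7 kips (block shear governs)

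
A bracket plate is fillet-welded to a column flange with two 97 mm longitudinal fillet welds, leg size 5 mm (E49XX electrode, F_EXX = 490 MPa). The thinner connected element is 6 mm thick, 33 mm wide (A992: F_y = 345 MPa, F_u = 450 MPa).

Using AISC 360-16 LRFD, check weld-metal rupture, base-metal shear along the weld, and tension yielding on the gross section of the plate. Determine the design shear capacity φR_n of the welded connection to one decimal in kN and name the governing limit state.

61.5 kN (gross-section yield governs)

Weld metal: throat = 0.707×5 = 3.535 mm, L = 2×97 = 194 mm. φR_n = 0.75 × 0.6 × 490 × 3.535 × 194 = 151.2 kN.
Base metal shear (6 mm plate): yield φR_n = 1.0×0.6×345×6×194 = 240.9 kN; rupture φR_n = 0.75×0.6×450×6×194 = 235.7 kN; take 235.7 kN (rupture).
Tension yield (gross): A_g = 33×6 = 198 mm². φR_n = 0.90 × 345 × 198 = 61.5 kN.
Governing: min(151.2, 235.7, 61.5) = 61.5 kN → gross-section yield.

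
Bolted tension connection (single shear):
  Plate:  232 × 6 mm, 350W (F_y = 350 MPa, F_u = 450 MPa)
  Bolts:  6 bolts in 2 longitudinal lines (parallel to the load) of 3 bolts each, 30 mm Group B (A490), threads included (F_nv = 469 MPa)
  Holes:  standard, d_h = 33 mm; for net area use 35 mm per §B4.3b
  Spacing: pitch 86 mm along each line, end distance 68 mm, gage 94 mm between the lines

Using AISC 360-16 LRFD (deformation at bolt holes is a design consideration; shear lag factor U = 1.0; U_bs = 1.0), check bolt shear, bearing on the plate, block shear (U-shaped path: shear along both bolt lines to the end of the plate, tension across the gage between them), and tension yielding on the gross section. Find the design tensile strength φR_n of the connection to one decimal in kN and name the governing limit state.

Bolt shear: A_b = π(30)²/4 = 706.86 mm². φR_n = 0.75 × 469 × 706.86 × 6 × 1 = 1491.8 kN.
Bearing (6 mm plate, F_u = 450 MPa): end bolts L_c = 68 − 33/2 = 51.5, R_n = min(1.2×51.5×6×450, 2.4×30×6×450) = 166.86 kN/bolt; interior L_c = 86 − 33 = 53, R_n = 171.72 kN/bolt. φR_n = 0.75 × (2×166.86 + 4×171.72) = 765.5 kN.
Block shear: shear path 2×[68+2×86] = 2×240 mm, A_gv = 2880, A_nv = 2×(240 − 2.5×35)×6 = 1830 mm²; tension across gage: (94 − 1×35)×6 = 354 mm². R_n = min(0.6×450×1830, 0.6×350×2880) + 1.0×450×354 = min(494.1, 604.8) + 159.3 = 653.4 kN. φR_n = 0.75 × 653.4 = 490.1 kN.
Tension yield (gross): A_g = 232×6 = 1392 mm². φR_n = 0.90 × 350 × 1392 = 438.5 kN.
Governing: min(1491.8, 765.5, 490.1, 438.5) = 438.5 kN → gross-section yield.

438.5 kN (gross-section yield governs)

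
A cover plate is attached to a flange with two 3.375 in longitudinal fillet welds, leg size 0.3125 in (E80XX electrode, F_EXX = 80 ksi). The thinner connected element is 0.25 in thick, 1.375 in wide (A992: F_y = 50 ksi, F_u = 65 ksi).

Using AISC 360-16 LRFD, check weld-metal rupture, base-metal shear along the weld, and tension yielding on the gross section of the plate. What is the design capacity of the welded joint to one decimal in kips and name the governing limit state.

15.5 kips (gross-section yield governs)

Weld metal: throat = 0.707×0.3125 = 0.22094 in, L = 2×3.375 = 6.75 in. φR_n = 0.75 × 0.6 × 80 × 0.22094 × 6.75 = 53.7 kips.
Base metal shear (0.25 in plate): yield φR_n = 1.0×0.6×50×0.25×6.75 = 50.6 kips; rupture φR_n = 0.75×0.6×65×0.25×6.75 = 49.4 kips; take 49.4 kips (rupture).
Tension yield (gross): A_g = 1.375×0.25 = 0.34375 in². φR_n = 0.90 × 50 × 0.34375 = 15.5 kips.
Governing: min(53.7, 49.4, 15.5) = 15.5 kips → gross-section yield.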